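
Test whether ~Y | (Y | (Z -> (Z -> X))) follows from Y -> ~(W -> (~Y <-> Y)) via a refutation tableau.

Yes

Initial set: {(Y -> ~(W -> (~Y <-> Y))); ~(~Y | (Y | (Z -> (Z -> X))))}.
~(~Y | (Y | (Z -> (Z -> X)))): α-rule — add ~~Y, ~(Y | (Z -> (Z -> X))).
~(Y | (Z -> (Z -> X))): α-rule — add ~Y, ~(Z -> (Z -> X)).
× closes — contains both Y and ~Y.
All 1 branch closes.
Every branch closed, so the premises entail the conclusion.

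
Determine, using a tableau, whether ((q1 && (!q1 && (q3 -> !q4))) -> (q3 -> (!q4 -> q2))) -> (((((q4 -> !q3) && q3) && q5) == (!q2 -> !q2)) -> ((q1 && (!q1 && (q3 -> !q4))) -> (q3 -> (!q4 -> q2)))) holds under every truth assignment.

Assume the negation and expand:
Initial set: {F (((q1 && (!q1 && (q3 -> !q4))) -> (q3 -> (!q4 -> q2))) -> (((((q4 -> !q3) && q3) && q5) == (!q2 -> !q2)) -> ((q1 && (!q1 && (q3 -> !q4))) -> (q3 -> (!q4 -> q2)))))}.
F (((q1 && (!q1 && (q3 -> !q4))) -> (q3 -> (!q4 -> q2))) -> (((((q4 -> !q3) && q3) && q5) == (!q2 -> !q2)) -> ((q1 && (!q1 && (q3 -> !q4))) -> (q3 -> (!q4 -> q2))))): α-rule — add T ((q1 && (!q1 && (q3 -> !q4))) -> (q3 -> (!q4 -> q2))), F (((((q4 -> !q3) && q3) && q5) == (!q2 -> !q2)) -> ((q1 && (!q1 && (q3 -> !q4))) -> (q3 -> (!q4 -> q2)))).
F (((((q4 -> !q3) && q3) && q5) == (!q2 -> !q2)) -> ((q1 && (!q1 && (q3 -> !q4))) -> (q3 -> (!q4 -> q2)))): α-rule — add T ((((q4 -> !q3) && q3) && q5) == (!q2 -> !q2)), F ((q1 && (!q1 && (q3 -> !q4))) -> (q3 -> (!q4 -> q2))).
F ((q1 && (!q1 && (q3 -> !q4))) -> (q3 -> (!q4 -> q2))): α-rule — add T (q1 && (!q1 && (q3 -> !q4))), F (q3 -> (!q4 -> q2)).
T (q1 && (!q1 && (q3 -> !q4))): α-rule — add T q1, T (!q1 && (q3 -> !q4)).
F (q3 -> (!q4 -> q2)): α-rule — add T q3, F (!q4 -> q2).
T (!q1 && (q3 -> !q4)): α-rule — add T !q1, T (q3 -> !q4).
× closes — contains both q1 and !q1.
All 1 branch closes.
Every branch closed, so the negation is unsatisfiable and the formula is valid.

Valid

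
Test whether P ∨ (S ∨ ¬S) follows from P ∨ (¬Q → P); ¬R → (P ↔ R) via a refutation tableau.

Yes

Initial set: {(P ∨ (¬Q → P)); (¬R → (P ↔ R)); ¬(P ∨ (S ∨ ¬S))}.
¬(P ∨ (S ∨ ¬S)): α-rule — add ¬P, ¬(S ∨ ¬S).
¬(S ∨ ¬S): α-rule — add ¬S, ¬¬S.
× closes — contains both S and ¬S.
All 1 branch closes.
Every branch closed, so the premises entail the conclusion.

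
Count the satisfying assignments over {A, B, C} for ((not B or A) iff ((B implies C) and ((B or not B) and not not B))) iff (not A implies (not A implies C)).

Initial set: {(((not B or A) iff ((B implies C) and ((B or not B) and not not B))) iff (not A implies (not A implies C)))}.
(((not B or A) iff ((B implies C) and ((B or not B) and not not B))) iff (not A implies (not A implies C))): β-rule — branch into ((not B or A) iff ((B implies C) and ((B or not B) and not not B))), (not A implies (not A implies C))  //  not ((not B or A) iff ((B implies C) and ((B or not B) and not not B))), not (not A implies (not A implies C)).
  branch 1 (add ((not B or A) iff ((B implies C) and ((B or not B) and not not B))), (not A implies (not A implies C))):
    ((not B or A) iff ((B implies C) and ((B or not B) and not not B))): β-rule — branch into (not B or A), ((B implies C) and ((B or not B) and not not B))  //  not (not B or A), not ((B implies C) and ((B or not B) and not not B)).
      branch 1.1 (add (not B or A), ((B implies C) and ((B or not B) and not not B))):
        ((B implies C) and ((B or not B) and not not B)): α-rule — add (B implies C), ((B or not B) and not not B).
        ((B or not B) and not not B): α-rule — add (B or not B), not not B.
        not not B: drop double negation, giving B.
        (not A implies (not A implies C)): β-rule — branch into not not A  //  (not A implies C).
          branch 1.1.1 (add not not A):
            (not B or A): β-rule — branch into not B  //  A.
              branch 1.1.1.1 (add not B):
                × closes — contains both B and not B.
              branch 1.1.1.2 (add A):
                (B implies C): β-rule — branch into not B  //  C.
                  branch 1.1.1.2.1 (add not B):
                    × closes — contains both B and not B.
                  branch 1.1.1.2.2 (add C):
                    (B or not B): β-rule — branch into B  //  not B.
                      branch 1.1.1.2.2.1 (add B):
                        ○ open, literals {A=1, B=1, C=1}.
                      branch 1.1.1.2.2.2 (add not B):
                        × closes — contains both B and not B.
          branch 1.1.2 (add (not A implies C)):
            (not B or A): β-rule — branch into not B  //  A.
              branch 1.1.2.1 (add not B):
                × closes — contains both B and not B.
              branch 1.1.2.2 (add A):
                (B implies C): β-rule — branch into not B  //  C.
                  branch 1.1.2.2.1 (add not B):
                    × closes — contains both B and not B.
                  branch 1.1.2.2.2 (add C):
                    (B or not B): β-rule — branch into B  //  not B.
                      branch 1.1.2.2.2.1 (add B):
                        (not A implies C): β-rule — branch into not not A  //  C.
                          branch 1.1.2.2.2.1.1 (add not not A):
                            ○ open, literals {A=1, B=1, C=1}.
                          branch 1.1.2.2.2.1.2 (add C):
                            ○ open, literals {A=1, B=1, C=1}.
                      branch 1.1.2.2.2.2 (add not B):
                        × closes — contains both B and not B.
      branch 1.2 (add not (not B or A), not ((B implies C) and ((B or not B) and not not B))):
        not (not B or A): α-rule — add not not B, not A.
        (not A implies (not A implies C)): β-rule — branch into not not A  //  (not A implies C).
          branch 1.2.1 (add not not A):
            × closes — contains both A and not A.
          branch 1.2.2 (add (not A implies C)):
            not ((B implies C) and ((B or not B) and not not B)): β-rule — branch into not (B implies C)  //  not ((B or not B) and not not B).
              branch 1.2.2.1 (add not (B implies C)):
                not (B implies C): α-rule — add B, not C.
                (not A implies C): β-rule — branch into not not A  //  C.
                  branch 1.2.2.1.1 (add not not A):
                    × closes — contains both A and not A.
                  branch 1.2.2.1.2 (add C):
                    × closes — contains both C and not C.
              branch 1.2.2.2 (add not ((B or not B) and not not B)):
                (not A implies C): β-rule — branch into not not A  //  C.
                  branch 1.2.2.2.1 (add not not A):
                    × closes — contains both A and not A.
                  branch 1.2.2.2.2 (add C):
                    not ((B or not B) and not not B): β-rule — branch into not (B or not B)  //  not not not B.
                      branch 1.2.2.2.2.1 (add not (B or not B)):
                        not (B or not B): α-rule — add not B, not not B.
                        × closes — contains both B and not B.
                      branch 1.2.2.2.2.2 (add not not not B):
                        not not not B: drop double negation, giving not B.
                        × closes — contains both B and not B.
  branch 2 (add not ((not B or A) iff ((B implies C) and ((B or not B) and not not B))), not (not A implies (not A implies C))):
    not (not A implies (not A implies C)): α-rule — add not A, not (not A implies C).
    not (not A implies C): α-rule — add not A, not C.
    not ((not B or A) iff ((B implies C) and ((B or not B) and not not B))): β-rule — branch into (not B or A), not ((B implies C) and ((B or not B) and not not B))  //  not (not B or A), ((B implies C) and ((B or not B) and not not B)).
      branch 2.1 (add (not B or A), not ((B implies C) and ((B or not B) and not not B))):
        (not B or A): β-rule — branch into not B  //  A.
          branch 2.1.1 (add not B):
            not ((B implies C) and ((B or not B) and not not B)): β-rule — branch into not (B implies C)  //  not ((B or not B) and not not B).
              branch 2.1.1.1 (add not (B implies C)):
                not (B implies C): α-rule — add B, not C.
                × closes — contains both B and not B.
              branch 2.1.1.2 (add not ((B or not B) and not not B)):
                not ((B or not B) and not not B): β-rule — branch into not (B or not B)  //  not not not B.
                  branch 2.1.1.2.1 (add not (B or not B)):
                    not (B or not B): α-rule — add not B, not not B.
                    × closes — contains both B and not B.
                  branch 2.1.1.2.2 (add not not not B):
                    not not not B: drop double negation, giving not B.
                    ○ open, literals {A=0, B=0, C=0}.
          branch 2.1.2 (add A):
            × closes — contains both A and not A.
      branch 2.2 (add not (not B or A), ((B implies C) and ((B or not B) and not not B))):
        not (not B or A): α-rule — add not not B, not A.
        ((B implies C) and ((B or not B) and not not B)): α-rule — add (B implies C), ((B or not B) and not not B).
        ((B or not B) and not not B): α-rule — add (B or not B), not not B.
        not not B: drop double negation, giving B.
        (B implies C): β-rule — branch into not B  //  C.
          branch 2.2.1 (add not B):
            × closes — contains both B and not B.
          branch 2.2.2 (add C):
            × closes — contains both C and not C.
17 branches closed, 4 open.
Each open branch fixes some atoms; the unmentioned ones are free. Counting distinct full assignments: branch {A=1, B=1, C=1} (none free) contributes 1 new; branch {A=1, B=1, C=1} (none free) contributes 0 new; branch {A=1, B=1, C=1} (none free) contributes 0 new; branch {A=0, B=0, C=0} (none free) contributes 1 new. Total: 2.

2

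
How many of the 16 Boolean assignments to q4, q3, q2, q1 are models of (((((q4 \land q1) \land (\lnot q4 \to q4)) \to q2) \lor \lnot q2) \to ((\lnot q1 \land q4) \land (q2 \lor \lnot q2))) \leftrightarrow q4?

12

Initial set: {((((((q4 \land q1) \land (\lnot q4 \to q4)) \to q2) \lor \lnot q2) \to ((\lnot q1 \land q4) \land (q2 \lor \lnot q2))) \leftrightarrow q4)}.
((((((q4 \land q1) \land (\lnot q4 \to q4)) \to q2) \lor \lnot q2) \to ((\lnot q1 \land q4) \land (q2 \lor \lnot q2))) \leftrightarrow q4): β-rule — branch into (((((q4 \land q1) \land (\lnot q4 \to q4)) \to q2) \lor \lnot q2) \to ((\lnot q1 \land q4) \land (q2 \lor \lnot q2))), q4  //  \lnot (((((q4 \land q1) \land (\lnot q4 \to q4)) \to q2) \lor \lnot q2) \to ((\lnot q1 \land q4) \land (q2 \lor \lnot q2))), \lnot q4.
  branch 1 (add (((((q4 \land q1) \land (\lnot q4 \to q4)) \to q2) \lor \lnot q2) \to ((\lnot q1 \land q4) \land (q2 \lor \lnot q2))), q4):
    (((((q4 \land q1) \land (\lnot q4 \to q4)) \to q2) \lor \lnot q2) \to ((\lnot q1 \land q4) \land (q2 \lor \lnot q2))): β-rule — branch into \lnot ((((q4 \land q1) \land (\lnot q4 \to q4)) \to q2) \lor \lnot q2)  //  ((\lnot q1 \land q4) \land (q2 \lor \lnot q2)).
      branch 1.1 (add \lnot ((((q4 \land q1) \land (\lnot q4 \to q4)) \to q2) \lor \lnot q2)):
        \lnot ((((q4 \land q1) \land (\lnot q4 \to q4)) \to q2) \lor \lnot q2): α-rule — add \lnot (((q4 \land q1) \land (\lnot q4 \to q4)) \to q2), \lnot \lnot q2.
        \lnot (((q4 \land q1) \land (\lnot q4 \to q4)) \to q2): α-rule — add ((q4 \land q1) \land (\lnot q4 \to q4)), \lnot q2.
        × closes — contains both q2 and \lnot q2.
      branch 1.2 (add ((\lnot q1 \land q4) \land (q2 \lor \lnot q2))):
        ((\lnot q1 \land q4) \land (q2 \lor \lnot q2)): α-rule — add (\lnot q1 \land q4), (q2 \lor \lnot q2).
        (\lnot q1 \land q4): α-rule — add \lnot q1, q4.
        (q2 \lor \lnot q2): β-rule — branch into q2  //  \lnot q2.
          branch 1.2.1 (add q2):
            ○ open, literals {q1=0, q2=1, q4=1}.
          branch 1.2.2 (add \lnot q2):
            ○ open, literals {q1=0, q2=0, q4=1}.
  branch 2 (add \lnot (((((q4 \land q1) \land (\lnot q4 \to q4)) \to q2) \lor \lnot q2) \to ((\lnot q1 \land q4) \land (q2 \lor \lnot q2))), \lnot q4):
    \lnot (((((q4 \land q1) \land (\lnot q4 \to q4)) \to q2) \lor \lnot q2) \to ((\lnot q1 \land q4) \land (q2 \lor \lnot q2))): α-rule — add ((((q4 \land q1) \land (\lnot q4 \to q4)) \to q2) \lor \lnot q2), \lnot ((\lnot q1 \land q4) \land (q2 \lor \lnot q2)).
    ((((q4 \land q1) \land (\lnot q4 \to q4)) \to q2) \lor \lnot q2): β-rule — branch into (((q4 \land q1) \land (\lnot q4 \to q4)) \to q2)  //  \lnot q2.
      branch 2.1 (add (((q4 \land q1) \land (\lnot q4 \to q4)) \to q2)):
        \lnot ((\lnot q1 \land q4) \land (q2 \lor \lnot q2)): β-rule — branch into \lnot (\lnot q1 \land q4)  //  \lnot (q2 \lor \lnot q2).
          branch 2.1.1 (add \lnot (\lnot q1 \land q4)):
            (((q4 \land q1) \land (\lnot q4 \to q4)) \to q2): β-rule — branch into \lnot ((q4 \land q1) \land (\lnot q4 \to q4))  //  q2.
              branch 2.1.1.1 (add \lnot ((q4 \land q1) \land (\lnot q4 \to q4))):
                \lnot (\lnot q1 \land q4): β-rule — branch into \lnot \lnot q1  //  \lnot q4.
                  branch 2.1.1.1.1 (add \lnot \lnot q1):
                    \lnot ((q4 \land q1) \land (\lnot q4 \to q4)): β-rule — branch into \lnot (q4 \land q1)  //  \lnot (\lnot q4 \to q4).
                      branch 2.1.1.1.1.1 (add \lnot (q4 \land q1)):
                        \lnot (q4 \land q1): β-rule — branch into \lnot q4  //  \lnot q1.
                          branch 2.1.1.1.1.1.1 (add \lnot q4):
                            ○ open, literals {q1=1, q4=0}.
                          branch 2.1.1.1.1.1.2 (add \lnot q1):
                            × closes — contains both q1 and \lnot q1.
                      branch 2.1.1.1.1.2 (add \lnot (\lnot q4 \to q4)):
                        \lnot (\lnot q4 \to q4): α-rule — add \lnot q4, \lnot q4.
                        ○ open, literals {q1=1, q4=0}.
                  branch 2.1.1.1.2 (add \lnot q4):
                    \lnot ((q4 \land q1) \land (\lnot q4 \to q4)): β-rule — branch into \lnot (q4 \land q1)  //  \lnot (\lnot q4 \to q4).
                      branch 2.1.1.1.2.1 (add \lnot (q4 \land q1)):
                        \lnot (q4 \land q1): β-rule — branch into \lnot q4  //  \lnot q1.
                          branch 2.1.1.1.2.1.1 (add \lnot q4):
                            ○ open, literals {q4=0}.
                          branch 2.1.1.1.2.1.2 (add \lnot q1):
                            ○ open, literals {q1=0, q4=0}.
                      branch 2.1.1.1.2.2 (add \lnot (\lnot q4 \to q4)):
                        \lnot (\lnot q4 \to q4): α-rule — add \lnot q4, \lnot q4.
                        ○ open, literals {q4=0}.
              branch 2.1.1.2 (add q2):
                \lnot (\lnot q1 \land q4): β-rule — branch into \lnot \lnot q1  //  \lnot q4.
                  branch 2.1.1.2.1 (add \lnot \lnot q1):
                    ○ open, literals {q1=1, q2=1, q4=0}.
                  branch 2.1.1.2.2 (add \lnot q4):
                    ○ open, literals {q2=1, q4=0}.
          branch 2.1.2 (add \lnot (q2 \lor \lnot q2)):
            \lnot (q2 \lor \lnot q2): α-rule — add \lnot q2, \lnot \lnot q2.
            × closes — contains both q2 and \lnot q2.
      branch 2.2 (add \lnot q2):
        \lnot ((\lnot q1 \land q4) \land (q2 \lor \lnot q2)): β-rule — branch into \lnot (\lnot q1 \land q4)  //  \lnot (q2 \lor \lnot q2).
          branch 2.2.1 (add \lnot (\lnot q1 \land q4)):
            \lnot (\lnot q1 \land q4): β-rule — branch into \lnot \lnot q1  //  \lnot q4.
              branch 2.2.1.1 (add \lnot \lnot q1):
                ○ open, literals {q1=1, q2=0, q4=0}.
              branch 2.2.1.2 (add \lnot q4):
                ○ open, literals {q2=0, q4=0}.
          branch 2.2.2 (add \lnot (q2 \lor \lnot q2)):
            \lnot (q2 \lor \lnot q2): α-rule — add \lnot q2, \lnot \lnot q2.
            × closes — contains both q2 and \lnot q2.
4 branches closed, 11 open.
Each open branch fixes some atoms; the unmentioned ones are free. Counting distinct full assignments: branch {q1=0, q2=1, q4=1} (q3) contributes 2 new; branch {q1=0, q2=0, q4=1} (q3) contributes 2 new; branch {q1=1, q4=0} (q3, q2) contributes 4 new; branch {q1=1, q4=0} (q3, q2) contributes 0 new; branch {q4=0} (q3, q2, q1) contributes 4 new; branch {q1=0, q4=0} (q3, q2) contributes 0 new; branch {q4=0} (q3, q2, q1) contributes 0 new; branch {q1=1, q2=1, q4=0} (q3) contributes 0 new; branch {q2=1, q4=0} (q3, q1) contributes 0 new; branch {q1=1, q2=0, q4=0} (q3) contributes 0 new; branch {q2=0, q4=0} (q3, q1) contributes 0 new. Total: 12.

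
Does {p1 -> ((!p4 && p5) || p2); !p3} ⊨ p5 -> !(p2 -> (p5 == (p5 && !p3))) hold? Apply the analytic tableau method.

No

Initial set: {T (p1 -> ((!p4 && p5) || p2)); T !p3; F (p5 -> !(p2 -> (p5 == (p5 && !p3))))}.
F (p5 -> !(p2 -> (p5 == (p5 && !p3)))): α-rule — add T p5, F !(p2 -> (p5 == (p5 && !p3))).
T (p1 -> ((!p4 && p5) || p2)): β-rule — branch into F p1  //  T ((!p4 && p5) || p2).
  branch 1 (add F p1):
    F !(p2 -> (p5 == (p5 && !p3))): β-rule — branch into F p2  //  T (p5 == (p5 && !p3)).
      branch 1.1 (add F p2):
        ○ open, literals {p1=false, p2=false, p3=false, p5=true}.
      branch 1.2 (add T (p5 == (p5 && !p3))):
        T (p5 == (p5 && !p3)): β-rule — branch into T p5, T (p5 && !p3)  //  F p5, F (p5 && !p3).
          branch 1.2.1 (add T p5, T (p5 && !p3)):
            T (p5 && !p3): α-rule — add T p5, T !p3.
            ○ open, literals {p1=false, p3=false, p5=true}.
          branch 1.2.2 (add F p5, F (p5 && !p3)):
            × closes — contains both p5 and !p5.
  branch 2 (add T ((!p4 && p5) || p2)):
    F !(p2 -> (p5 == (p5 && !p3))): β-rule — branch into F p2  //  T (p5 == (p5 && !p3)).
      branch 2.1 (add F p2):
        T ((!p4 && p5) || p2): β-rule — branch into T (!p4 && p5)  //  T p2.
          branch 2.1.1 (add T (!p4 && p5)):
            T (!p4 && p5): α-rule — add T !p4, T p5.
            ○ open, literals {p2=false, p3=false, p4=false, p5=true}.
          branch 2.1.2 (add T p2):
            × closes — contains both p2 and !p2.
      branch 2.2 (add T (p5 == (p5 && !p3))):
        T ((!p4 && p5) || p2): β-rule — branch into T (!p4 && p5)  //  T p2.
          branch 2.2.1 (add T (!p4 && p5)):
            T (!p4 && p5): α-rule — add T !p4, T p5.
            T (p5 == (p5 && !p3)): β-rule — branch into T p5, T (p5 && !p3)  //  F p5, F (p5 && !p3).
              branch 2.2.1.1 (add T p5, T (p5 && !p3)):
                T (p5 && !p3): α-rule — add T p5, T !p3.
                ○ open, literals {p3=false, p4=false, p5=true}.
              branch 2.2.1.2 (add F p5, F (p5 && !p3)):
                × closes — contains both p5 and !p5.
          branch 2.2.2 (add T p2):
            T (p5 == (p5 && !p3)): β-rule — branch into T p5, T (p5 && !p3)  //  F p5, F (p5 && !p3).
              branch 2.2.2.1 (add T p5, T (p5 && !p3)):
                T (p5 && !p3): α-rule — add T p5, T !p3.
                ○ open, literals {p2=true, p3=false, p5=true}.
              branch 2.2.2.2 (add F p5, F (p5 && !p3)):
                × closes — contains both p5 and !p5.
4 branches closed, 5 open.
An open branch gives a countermodel: p1=false, p2=false, p3=false, p5=true (unmentioned atoms arbitrary); the premises hold there but the conclusion fails.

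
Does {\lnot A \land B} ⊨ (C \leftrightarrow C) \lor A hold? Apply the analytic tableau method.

Yes

Initial set: {T (\lnot A \land B); F ((C \leftrightarrow C) \lor A)}.
T (\lnot A \land B): α-rule — add T \lnot A, T B.
F ((C \leftrightarrow C) \lor A): α-rule — add F (C \leftrightarrow C), F A.
F (C \leftrightarrow C): β-rule — branch into T C, F C  //  F C, T C.
  branch 1 (add T C, F C):
    × closes — contains both C and \lnot C.
  branch 2 (add F C, T C):
    × closes — contains both C and \lnot C.
All 2 branches close.
Every branch closed, so the premises entail the conclusion.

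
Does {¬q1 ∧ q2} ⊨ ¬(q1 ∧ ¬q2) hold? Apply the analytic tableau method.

Yes

Initial set: {T (¬q1 ∧ q2); F ¬(q1 ∧ ¬q2)}.
T (¬q1 ∧ q2): α-rule — add T ¬q1, T q2.
F ¬(q1 ∧ ¬q2): α-rule — add T q1, T ¬q2.
× closes — contains both q1 and ¬q1.
All 1 branch closes.
Every branch closed, so the premises entail the conclusion.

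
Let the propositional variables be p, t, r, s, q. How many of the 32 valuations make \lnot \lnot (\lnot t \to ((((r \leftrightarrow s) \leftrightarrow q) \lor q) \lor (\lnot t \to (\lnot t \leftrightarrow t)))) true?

Initial set: {\lnot \lnot (\lnot t \to ((((r \leftrightarrow s) \leftrightarrow q) \lor q) \lor (\lnot t \to (\lnot t \leftrightarrow t))))}.
\lnot \lnot (\lnot t \to ((((r \leftrightarrow s) \leftrightarrow q) \lor q) \lor (\lnot t \to (\lnot t \leftrightarrow t)))): drop double negation, giving (\lnot t \to ((((r \leftrightarrow s) \leftrightarrow q) \lor q) \lor (\lnot t \to (\lnot t \leftrightarrow t)))).
(\lnot t \to ((((r \leftrightarrow s) \leftrightarrow q) \lor q) \lor (\lnot t \to (\lnot t \leftrightarrow t)))): β-rule — branch into \lnot \lnot t  //  ((((r \leftrightarrow s) \leftrightarrow q) \lor q) \lor (\lnot t \to (\lnot t \leftrightarrow t))).
  branch 1 (add \lnot \lnot t):
    ○ open, literals {t=1}.
  branch 2 (add ((((r \leftrightarrow s) \leftrightarrow q) \lor q) \lor (\lnot t \to (\lnot t \leftrightarrow t)))):
    ((((r \leftrightarrow s) \leftrightarrow q) \lor q) \lor (\lnot t \to (\lnot t \leftrightarrow t))): β-rule — branch into (((r \leftrightarrow s) \leftrightarrow q) \lor q)  //  (\lnot t \to (\lnot t \leftrightarrow t)).
      branch 2.1 (add (((r \leftrightarrow s) \leftrightarrow q) \lor q)):
        (((r \leftrightarrow s) \leftrightarrow q) \lor q): β-rule — branch into ((r \leftrightarrow s) \leftrightarrow q)  //  q.
          branch 2.1.1 (add ((r \leftrightarrow s) \leftrightarrow q)):
            ((r \leftrightarrow s) \leftrightarrow q): β-rule — branch into (r \leftrightarrow s), q  //  \lnot (r \leftrightarrow s), \lnot q.
              branch 2.1.1.1 (add (r \leftrightarrow s), q):
                (r \leftrightarrow s): β-rule — branch into r, s  //  \lnot r, \lnot s.
                  branch 2.1.1.1.1 (add r, s):
                    ○ open, literals {q=1, r=1, s=1}.
                  branch 2.1.1.1.2 (add \lnot r, \lnot s):
                    ○ open, literals {q=1, r=0, s=0}.
              branch 2.1.1.2 (add \lnot (r \leftrightarrow s), \lnot q):
                \lnot (r \leftrightarrow s): β-rule — branch into r, \lnot s  //  \lnot r, s.
                  branch 2.1.1.2.1 (add r, \lnot s):
                    ○ open, literals {q=0, r=1, s=0}.
                  branch 2.1.1.2.2 (add \lnot r, s):
                    ○ open, literals {q=0, r=0, s=1}.
          branch 2.1.2 (add q):
            ○ open, literals {q=1}.
      branch 2.2 (add (\lnot t \to (\lnot t \leftrightarrow t))):
        (\lnot t \to (\lnot t \leftrightarrow t)): β-rule — branch into \lnot \lnot t  //  (\lnot t \leftrightarrow t).
          branch 2.2.1 (add \lnot \lnot t):
            ○ open, literals {t=1}.
          branch 2.2.2 (add (\lnot t \leftrightarrow t)):
            (\lnot t \leftrightarrow t): β-rule — branch into \lnot t, t  //  \lnot \lnot t, \lnot t.
              branch 2.2.2.1 (add \lnot t, t):
                × closes — contains both t and \lnot t.
              branch 2.2.2.2 (add \lnot \lnot t, \lnot t):
                × closes — contains both t and \lnot t.
2 branches closed, 7 open.
Each open branch fixes some atoms; the unmentioned ones are free. Counting distinct full assignments: branch {t=1} (p, r, s, q) contributes 16 new; branch {q=1, r=1, s=1} (p, t) contributes 2 new; branch {q=1, r=0, s=0} (p, t) contributes 2 new; branch {q=0, r=1, s=0} (p, t) contributes 2 new; branch {q=0, r=0, s=1} (p, t) contributes 2 new; branch {q=1} (p, t, r, s) contributes 4 new; branch {t=1} (p, r, s, q) contributes 0 new. Total: 28.

28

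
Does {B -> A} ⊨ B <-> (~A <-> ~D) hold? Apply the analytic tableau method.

No

Initial set: {(B -> A); ~(B <-> (~A <-> ~D))}.
(B -> A): β-rule — branch into ~B  //  A.
  branch 1 (add ~B):
    ~(B <-> (~A <-> ~D)): β-rule — branch into B, ~(~A <-> ~D)  //  ~B, (~A <-> ~D).
      branch 1.1 (add B, ~(~A <-> ~D)):
        × closes — contains both B and ~B.
      branch 1.2 (add ~B, (~A <-> ~D)):
        (~A <-> ~D): β-rule — branch into ~A, ~D  //  ~~A, ~~D.
          branch 1.2.1 (add ~A, ~D):
            ○ open, literals {A=F, B=F, D=F}.
          branch 1.2.2 (add ~~A, ~~D):
            ○ open, literals {A=T, B=F, D=T}.
  branch 2 (add A):
    ~(B <-> (~A <-> ~D)): β-rule — branch into B, ~(~A <-> ~D)  //  ~B, (~A <-> ~D).
      branch 2.1 (add B, ~(~A <-> ~D)):
        ~(~A <-> ~D): β-rule — branch into ~A, ~~D  //  ~~A, ~D.
          branch 2.1.1 (add ~A, ~~D):
            × closes — contains both A and ~A.
          branch 2.1.2 (add ~~A, ~D):
            ○ open, literals {A=T, B=T, D=F}.
      branch 2.2 (add ~B, (~A <-> ~D)):
        (~A <-> ~D): β-rule — branch into ~A, ~D  //  ~~A, ~~D.
          branch 2.2.1 (add ~A, ~D):
            × closes — contains both A and ~A.
          branch 2.2.2 (add ~~A, ~~D):
            ○ open, literals {A=T, B=F, D=T}.
3 branches closed, 4 open.
An open branch gives a countermodel: A=F, B=F, D=F (unmentioned atoms arbitrary); the premises hold there but the conclusion fails.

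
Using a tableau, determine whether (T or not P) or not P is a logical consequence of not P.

Initial set: {not P; not ((T or not P) or not P)}.
not ((T or not P) or not P): α-rule — add not (T or not P), not not P.
× closes — contains both P and not P.
All 1 branch closes.
Every branch closed, so the premises entail the conclusion.

Yes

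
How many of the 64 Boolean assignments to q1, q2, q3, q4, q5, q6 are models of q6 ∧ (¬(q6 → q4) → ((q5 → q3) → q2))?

26

Initial set: {T (q6 ∧ (¬(q6 → q4) → ((q5 → q3) → q2)))}.
T (q6 ∧ (¬(q6 → q4) → ((q5 → q3) → q2))): α-rule — add T q6, T (¬(q6 → q4) → ((q5 → q3) → q2)).
T (¬(q6 → q4) → ((q5 → q3) → q2)): β-rule — branch into F ¬(q6 → q4)  //  T ((q5 → q3) → q2).
  branch 1 (add F ¬(q6 → q4)):
    F ¬(q6 → q4): β-rule — branch into F q6  //  T q4.
      branch 1.1 (add F q6):
        × closes — contains both q6 and ¬q6.
      branch 1.2 (add T q4):
        ○ open, literals {q4=1, q6=1}.
  branch 2 (add T ((q5 → q3) → q2)):
    T ((q5 → q3) → q2): β-rule — branch into F (q5 → q3)  //  T q2.
      branch 2.1 (add F (q5 → q3)):
        F (q5 → q3): α-rule — add T q5, F q3.
        ○ open, literals {q3=0, q5=1, q6=1}.
      branch 2.2 (add T q2):
        ○ open, literals {q2=1, q6=1}.
1 branch closed, 3 open.
Each open branch fixes some atoms; the unmentioned ones are free. Counting distinct full assignments: branch {q4=1, q6=1} (q1, q2, q3, q5) contributes 16 new; branch {q3=0, q5=1, q6=1} (q1, q2, q4) contributes 4 new; branch {q2=1, q6=1} (q1, q3, q4, q5) contributes 6 new. Total: 26.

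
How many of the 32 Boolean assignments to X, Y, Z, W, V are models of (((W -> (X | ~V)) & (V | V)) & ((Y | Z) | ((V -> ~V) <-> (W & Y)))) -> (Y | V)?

32

Initial set: {((((W -> (X | ~V)) & (V | V)) & ((Y | Z) | ((V -> ~V) <-> (W & Y)))) -> (Y | V))}.
((((W -> (X | ~V)) & (V | V)) & ((Y | Z) | ((V -> ~V) <-> (W & Y)))) -> (Y | V)): β-rule — branch into ~(((W -> (X | ~V)) & (V | V)) & ((Y | Z) | ((V -> ~V) <-> (W & Y))))  //  (Y | V).
  branch 1 (add ~(((W -> (X | ~V)) & (V | V)) & ((Y | Z) | ((V -> ~V) <-> (W & Y))))):
    ~(((W -> (X | ~V)) & (V | V)) & ((Y | Z) | ((V -> ~V) <-> (W & Y)))): β-rule — branch into ~((W -> (X | ~V)) & (V | V))  //  ~((Y | Z) | ((V -> ~V) <-> (W & Y))).
      branch 1.1 (add ~((W -> (X | ~V)) & (V | V))):
        ~((W -> (X | ~V)) & (V | V)): β-rule — branch into ~(W -> (X | ~V))  //  ~(V | V).
          branch 1.1.1 (add ~(W -> (X | ~V))):
            ~(W -> (X | ~V)): α-rule — add W, ~(X | ~V).
            ~(X | ~V): α-rule — add ~X, ~~V.
            ○ open, literals {V=T, W=T, X=F}.
          branch 1.1.2 (add ~(V | V)):
            ~(V | V): α-rule — add ~V, ~V.
            ○ open, literals {V=F}.
      branch 1.2 (add ~((Y | Z) | ((V -> ~V) <-> (W & Y)))):
        ~((Y | Z) | ((V -> ~V) <-> (W & Y))): α-rule — add ~(Y | Z), ~((V -> ~V) <-> (W & Y)).
        ~(Y | Z): α-rule — add ~Y, ~Z.
        ~((V -> ~V) <-> (W & Y)): β-rule — branch into (V -> ~V), ~(W & Y)  //  ~(V -> ~V), (W & Y).
          branch 1.2.1 (add (V -> ~V), ~(W & Y)):
            (V -> ~V): β-rule — branch into ~V  //  ~V.
              branch 1.2.1.1 (add ~V):
                ~(W & Y): β-rule — branch into ~W  //  ~Y.
                  branch 1.2.1.1.1 (add ~W):
                    ○ open, literals {V=F, W=F, Y=F, Z=F}.
                  branch 1.2.1.1.2 (add ~Y):
                    ○ open, literals {V=F, Y=F, Z=F}.
              branch 1.2.1.2 (add ~V):
                ~(W & Y): β-rule — branch into ~W  //  ~Y.
                  branch 1.2.1.2.1 (add ~W):
                    ○ open, literals {V=F, W=F, Y=F, Z=F}.
                  branch 1.2.1.2.2 (add ~Y):
                    ○ open, literals {V=F, Y=F, Z=F}.
          branch 1.2.2 (add ~(V -> ~V), (W & Y)):
            ~(V -> ~V): α-rule — add V, ~~V.
            (W & Y): α-rule — add W, Y.
            × closes — contains both Y and ~Y.
  branch 2 (add (Y | V)):
    (Y | V): β-rule — branch into Y  //  V.
      branch 2.1 (add Y):
        ○ open, literals {Y=T}.
      branch 2.2 (add V):
        ○ open, literals {V=T}.
1 branch closed, 8 open.
Each open branch fixes some atoms; the unmentioned ones are free. Counting distinct full assignments: branch {V=T, W=T, X=F} (Y, Z) contributes 4 new; branch {V=F} (X, Y, Z, W) contributes 16 new; branch {V=F, W=F, Y=F, Z=F} (X) contributes 0 new; branch {V=F, Y=F, Z=F} (X, W) contributes 0 new; branch {V=F, W=F, Y=F, Z=F} (X) contributes 0 new; branch {V=F, Y=F, Z=F} (X, W) contributes 0 new; branch {Y=T} (X, Z, W, V) contributes 6 new; branch {V=T} (X, Y, Z, W) contributes 6 new. Total: 32.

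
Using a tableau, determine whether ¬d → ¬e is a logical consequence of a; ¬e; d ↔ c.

Initial set: {a; ¬e; (d ↔ c); ¬(¬d → ¬e)}.
¬(¬d → ¬e): α-rule — add ¬d, ¬¬e.
× closes — contains both e and ¬e.
All 1 branch closes.
Every branch closed, so the premises entail the conclusion.

Yes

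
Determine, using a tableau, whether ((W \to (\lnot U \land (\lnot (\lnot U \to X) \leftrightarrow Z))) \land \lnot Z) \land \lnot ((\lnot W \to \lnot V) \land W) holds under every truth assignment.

Assume the negation and expand:
Initial set: {\lnot (((W \to (\lnot U \land (\lnot (\lnot U \to X) \leftrightarrow Z))) \land \lnot Z) \land \lnot ((\lnot W \to \lnot V) \land W))}.
\lnot (((W \to (\lnot U \land (\lnot (\lnot U \to X) \leftrightarrow Z))) \land \lnot Z) \land \lnot ((\lnot W \to \lnot V) \land W)): β-rule — branch into \lnot ((W \to (\lnot U \land (\lnot (\lnot U \to X) \leftrightarrow Z))) \land \lnot Z)  //  \lnot \lnot ((\lnot W \to \lnot V) \land W).
  branch 1 (add \lnot ((W \to (\lnot U \land (\lnot (\lnot U \to X) \leftrightarrow Z))) \land \lnot Z)):
    \lnot ((W \to (\lnot U \land (\lnot (\lnot U \to X) \leftrightarrow Z))) \land \lnot Z): β-rule — branch into \lnot (W \to (\lnot U \land (\lnot (\lnot U \to X) \leftrightarrow Z)))  //  \lnot \lnot Z.
      branch 1.1 (add \lnot (W \to (\lnot U \land (\lnot (\lnot U \to X) \leftrightarrow Z)))):
        \lnot (W \to (\lnot U \land (\lnot (\lnot U \to X) \leftrightarrow Z))): α-rule — add W, \lnot (\lnot U \land (\lnot (\lnot U \to X) \leftrightarrow Z)).
        \lnot (\lnot U \land (\lnot (\lnot U \to X) \leftrightarrow Z)): β-rule — branch into \lnot \lnot U  //  \lnot (\lnot (\lnot U \to X) \leftrightarrow Z).
          branch 1.1.1 (add \lnot \lnot U):
            ○ open, literals {U=true, W=true}.
          branch 1.1.2 (add \lnot (\lnot (\lnot U \to X) \leftrightarrow Z)):
            \lnot (\lnot (\lnot U \to X) \leftrightarrow Z): β-rule — branch into \lnot (\lnot U \to X), \lnot Z  //  \lnot \lnot (\lnot U \to X), Z.
              branch 1.1.2.1 (add \lnot (\lnot U \to X), \lnot Z):
                \lnot (\lnot U \to X): α-rule — add \lnot U, \lnot X.
                ○ open, literals {U=false, W=true, X=false, Z=false}.
              branch 1.1.2.2 (add \lnot \lnot (\lnot U \to X), Z):
                \lnot \lnot (\lnot U \to X): β-rule — branch into \lnot \lnot U  //  X.
                  branch 1.1.2.2.1 (add \lnot \lnot U):
                    ○ open, literals {U=true, W=true, Z=true}.
                  branch 1.1.2.2.2 (add X):
                    ○ open, literals {W=true, X=true, Z=true}.
      branch 1.2 (add \lnot \lnot Z):
        ○ open, literals {Z=true}.
  branch 2 (add \lnot \lnot ((\lnot W \to \lnot V) \land W)):
    \lnot \lnot ((\lnot W \to \lnot V) \land W): α-rule — add (\lnot W \to \lnot V), W.
    (\lnot W \to \lnot V): β-rule — branch into \lnot \lnot W  //  \lnot V.
      branch 2.1 (add \lnot \lnot W):
        ○ open, literals {W=true}.
      branch 2.2 (add \lnot V):
        ○ open, literals {V=false, W=true}.
0 branches closed, 7 open.
An open branch gives a countermodel: U=true, W=true (unmentioned atoms arbitrary); under it the original formula is false.

Not valid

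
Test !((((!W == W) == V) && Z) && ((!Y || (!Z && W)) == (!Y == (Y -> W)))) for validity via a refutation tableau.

Not valid

Assume the negation and expand:
Initial set: {!!((((!W == W) == V) && Z) && ((!Y || (!Z && W)) == (!Y == (Y -> W))))}.
!!((((!W == W) == V) && Z) && ((!Y || (!Z && W)) == (!Y == (Y -> W)))): α-rule — add (((!W == W) == V) && Z), ((!Y || (!Z && W)) == (!Y == (Y -> W))).
(((!W == W) == V) && Z): α-rule — add ((!W == W) == V), Z.
((!Y || (!Z && W)) == (!Y == (Y -> W))): β-rule — branch into (!Y || (!Z && W)), (!Y == (Y -> W))  //  !(!Y || (!Z && W)), !(!Y == (Y -> W)).
  branch 1 (add (!Y || (!Z && W)), (!Y == (Y -> W))):
    ((!W == W) == V): β-rule — branch into (!W == W), V  //  !(!W == W), !V.
      branch 1.1 (add (!W == W), V):
        (!Y || (!Z && W)): β-rule — branch into !Y  //  (!Z && W).
          branch 1.1.1 (add !Y):
            (!Y == (Y -> W)): β-rule — branch into !Y, (Y -> W)  //  !!Y, !(Y -> W).
              branch 1.1.1.1 (add !Y, (Y -> W)):
                (!W == W): β-rule — branch into !W, W  //  !!W, !W.
                  branch 1.1.1.1.1 (add !W, W):
                    × closes — contains both W and !W.
                  branch 1.1.1.1.2 (add !!W, !W):
                    × closes — contains both W and !W.
              branch 1.1.1.2 (add !!Y, !(Y -> W)):
                × closes — contains both Y and !Y.
          branch 1.1.2 (add (!Z && W)):
            (!Z && W): α-rule — add !Z, W.
            × closes — contains both Z and !Z.
      branch 1.2 (add !(!W == W), !V):
        (!Y || (!Z && W)): β-rule — branch into !Y  //  (!Z && W).
          branch 1.2.1 (add !Y):
            (!Y == (Y -> W)): β-rule — branch into !Y, (Y -> W)  //  !!Y, !(Y -> W).
              branch 1.2.1.1 (add !Y, (Y -> W)):
                !(!W == W): β-rule — branch into !W, !W  //  !!W, W.
                  branch 1.2.1.1.1 (add !W, !W):
                    (Y -> W): β-rule — branch into !Y  //  W.
                      branch 1.2.1.1.1.1 (add !Y):
                        ○ open, literals {V=F, W=F, Y=F, Z=T}.
                      branch 1.2.1.1.1.2 (add W):
                        × closes — contains both W and !W.
                  branch 1.2.1.1.2 (add !!W, W):
                    (Y -> W): β-rule — branch into !Y  //  W.
                      branch 1.2.1.1.2.1 (add !Y):
                        ○ open, literals {V=F, W=T, Y=F, Z=T}.
                      branch 1.2.1.1.2.2 (add W):
                        ○ open, literals {V=F, W=T, Y=F, Z=T}.
              branch 1.2.1.2 (add !!Y, !(Y -> W)):
                × closes — contains both Y and !Y.
          branch 1.2.2 (add (!Z && W)):
            (!Z && W): α-rule — add !Z, W.
            × closes — contains both Z and !Z.
  branch 2 (add !(!Y || (!Z && W)), !(!Y == (Y -> W))):
    !(!Y || (!Z && W)): α-rule — add !!Y, !(!Z && W).
    ((!W == W) == V): β-rule — branch into (!W == W), V  //  !(!W == W), !V.
      branch 2.1 (add (!W == W), V):
        !(!Y == (Y -> W)): β-rule — branch into !Y, !(Y -> W)  //  !!Y, (Y -> W).
          branch 2.1.1 (add !Y, !(Y -> W)):
            × closes — contains both Y and !Y.
          branch 2.1.2 (add !!Y, (Y -> W)):
            !(!Z && W): β-rule — branch into !!Z  //  !W.
              branch 2.1.2.1 (add !!Z):
                (!W == W): β-rule — branch into !W, W  //  !!W, !W.
                  branch 2.1.2.1.1 (add !W, W):
                    × closes — contains both W and !W.
                  branch 2.1.2.1.2 (add !!W, !W):
                    × closes — contains both W and !W.
              branch 2.1.2.2 (add !W):
                (!W == W): β-rule — branch into !W, W  //  !!W, !W.
                  branch 2.1.2.2.1 (add !W, W):
                    × closes — contains both W and !W.
                  branch 2.1.2.2.2 (add !!W, !W):
                    × closes — contains both W and !W.
      branch 2.2 (add !(!W == W), !V):
        !(!Y == (Y -> W)): β-rule — branch into !Y, !(Y -> W)  //  !!Y, (Y -> W).
          branch 2.2.1 (add !Y, !(Y -> W)):
            × closes — contains both Y and !Y.
          branch 2.2.2 (add !!Y, (Y -> W)):
            !(!Z && W): β-rule — branch into !!Z  //  !W.
              branch 2.2.2.1 (add !!Z):
                !(!W == W): β-rule — branch into !W, !W  //  !!W, W.
                  branch 2.2.2.1.1 (add !W, !W):
                    (Y -> W): β-rule — branch into !Y  //  W.
                      branch 2.2.2.1.1.1 (add !Y):
                        × closes — contains both Y and !Y.
                      branch 2.2.2.1.1.2 (add W):
                        × closes — contains both W and !W.
                  branch 2.2.2.1.2 (add !!W, W):
                    (Y -> W): β-rule — branch into !Y  //  W.
                      branch 2.2.2.1.2.1 (add !Y):
                        × closes — contains both Y and !Y.
                      branch 2.2.2.1.2.2 (add W):
                        ○ open, literals {V=F, W=T, Y=T, Z=T}.
              branch 2.2.2.2 (add !W):
                !(!W == W): β-rule — branch into !W, !W  //  !!W, W.
                  branch 2.2.2.2.1 (add !W, !W):
                    (Y -> W): β-rule — branch into !Y  //  W.
                      branch 2.2.2.2.1.1 (add !Y):
                        × closes — contains both Y and !Y.
                      branch 2.2.2.2.1.2 (add W):
                        × closes — contains both W and !W.
                  branch 2.2.2.2.2 (add !!W, W):
                    × closes — contains both W and !W.
19 branches closed, 4 open.
An open branch gives a countermodel: V=F, W=F, Y=F, Z=T (unmentioned atoms arbitrary); under it the original formula is false.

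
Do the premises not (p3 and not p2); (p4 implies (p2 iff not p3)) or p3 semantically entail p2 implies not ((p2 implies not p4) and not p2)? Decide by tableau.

Initial set: {not (p3 and not p2); ((p4 implies (p2 iff not p3)) or p3); not (p2 implies not ((p2 implies not p4) and not p2))}.
not (p2 implies not ((p2 implies not p4) and not p2)): α-rule — add p2, not not ((p2 implies not p4) and not p2).
not not ((p2 implies not p4) and not p2): α-rule — add (p2 implies not p4), not p2.
× closes — contains both p2 and not p2.
All 1 branch closes.
Every branch closed, so the premises entail the conclusion.

Yes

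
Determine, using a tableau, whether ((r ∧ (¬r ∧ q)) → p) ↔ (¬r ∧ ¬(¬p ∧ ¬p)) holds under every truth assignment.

Assume the negation and expand:
Initial set: {¬(((r ∧ (¬r ∧ q)) → p) ↔ (¬r ∧ ¬(¬p ∧ ¬p)))}.
¬(((r ∧ (¬r ∧ q)) → p) ↔ (¬r ∧ ¬(¬p ∧ ¬p))): β-rule — branch into ((r ∧ (¬r ∧ q)) → p), ¬(¬r ∧ ¬(¬p ∧ ¬p))  //  ¬((r ∧ (¬r ∧ q)) → p), (¬r ∧ ¬(¬p ∧ ¬p)).
  branch 1 (add ((r ∧ (¬r ∧ q)) → p), ¬(¬r ∧ ¬(¬p ∧ ¬p))):
    ((r ∧ (¬r ∧ q)) → p): β-rule — branch into ¬(r ∧ (¬r ∧ q))  //  p.
      branch 1.1 (add ¬(r ∧ (¬r ∧ q))):
        ¬(¬r ∧ ¬(¬p ∧ ¬p)): β-rule — branch into ¬¬r  //  ¬¬(¬p ∧ ¬p).
          branch 1.1.1 (add ¬¬r):
            ¬(r ∧ (¬r ∧ q)): β-rule — branch into ¬r  //  ¬(¬r ∧ q).
              branch 1.1.1.1 (add ¬r):
                × closes — contains both r and ¬r.
              branch 1.1.1.2 (add ¬(¬r ∧ q)):
                ¬(¬r ∧ q): β-rule — branch into ¬¬r  //  ¬q.
                  branch 1.1.1.2.1 (add ¬¬r):
                    ○ open, literals {r=T}.
                  branch 1.1.1.2.2 (add ¬q):
                    ○ open, literals {q=F, r=T}.
          branch 1.1.2 (add ¬¬(¬p ∧ ¬p)):
            ¬¬(¬p ∧ ¬p): α-rule — add ¬p, ¬p.
            ¬(r ∧ (¬r ∧ q)): β-rule — branch into ¬r  //  ¬(¬r ∧ q).
              branch 1.1.2.1 (add ¬r):
                ○ open, literals {p=F, r=F}.
              branch 1.1.2.2 (add ¬(¬r ∧ q)):
                ¬(¬r ∧ q): β-rule — branch into ¬¬r  //  ¬q.
                  branch 1.1.2.2.1 (add ¬¬r):
                    ○ open, literals {p=F, r=T}.
                  branch 1.1.2.2.2 (add ¬q):
                    ○ open, literals {p=F, q=F}.
      branch 1.2 (add p):
        ¬(¬r ∧ ¬(¬p ∧ ¬p)): β-rule — branch into ¬¬r  //  ¬¬(¬p ∧ ¬p).
          branch 1.2.1 (add ¬¬r):
            ○ open, literals {p=T, r=T}.
          branch 1.2.2 (add ¬¬(¬p ∧ ¬p)):
            ¬¬(¬p ∧ ¬p): α-rule — add ¬p, ¬p.
            × closes — contains both p and ¬p.
  branch 2 (add ¬((r ∧ (¬r ∧ q)) → p), (¬r ∧ ¬(¬p ∧ ¬p))):
    ¬((r ∧ (¬r ∧ q)) → p): α-rule — add (r ∧ (¬r ∧ q)), ¬p.
    (¬r ∧ ¬(¬p ∧ ¬p)): α-rule — add ¬r, ¬(¬p ∧ ¬p).
    (r ∧ (¬r ∧ q)): α-rule — add r, (¬r ∧ q).
    × closes — contains both r and ¬r.
3 branches closed, 6 open.
An open branch gives a countermodel: r=T (unmentioned atoms arbitrary); under it the original formula is false.

Not valid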